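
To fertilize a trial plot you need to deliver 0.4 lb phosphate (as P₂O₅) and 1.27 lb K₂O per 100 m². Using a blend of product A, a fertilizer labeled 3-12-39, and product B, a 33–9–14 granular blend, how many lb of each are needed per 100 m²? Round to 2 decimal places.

Let a = lb of product A, b = lb of product B (per 100 m²).
P₂O₅: 0.12·a + 0.09·b = 0.4
K₂O: 0.39·a + 0.14·b = 1.27
Solving simultaneously: a = 3.18579, b = 0.196721.

3.19 lb product A, 0.20 lb product B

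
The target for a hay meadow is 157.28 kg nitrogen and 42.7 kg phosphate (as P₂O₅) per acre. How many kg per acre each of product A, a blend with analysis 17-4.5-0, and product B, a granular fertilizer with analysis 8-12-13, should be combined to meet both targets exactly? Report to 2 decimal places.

920.10 kg product A, 10.80 kg product B

Per-acre balance (a = product A, b = product B):
N: 0.17·a + 0.08·b = 157.28
P₂O₅: 0.045·a + 0.12·b = 42.7
Eliminate b: (row1) − 0.08/0.12·(row2) → 0.14·a = 128.813, so a = 920.095.
Then b = (42.7 − 0.045·920.095) / 0.12 = 10.7976.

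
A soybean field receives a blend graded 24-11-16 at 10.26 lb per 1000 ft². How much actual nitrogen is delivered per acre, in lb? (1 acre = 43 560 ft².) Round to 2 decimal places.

nitrogen per 1000 ft² = 10.26 × 24% = 2.4624 lb.
Convert to per acre: 2.4624 × 43.56 = 107.262 lb.

107.26 lb N per acre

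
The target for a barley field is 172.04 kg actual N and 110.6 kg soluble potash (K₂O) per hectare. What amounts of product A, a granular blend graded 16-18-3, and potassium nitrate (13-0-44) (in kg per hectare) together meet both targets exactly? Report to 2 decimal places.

922.10 kg product A, 188.49 kg potassium nitrate

Per-hectare balance (a = product A, b = potassium nitrate):
N: 0.16·a + 0.13·b = 172.04
K₂O: 0.03·a + 0.44·b = 110.6
Solving simultaneously: a = 922.099, b = 188.493.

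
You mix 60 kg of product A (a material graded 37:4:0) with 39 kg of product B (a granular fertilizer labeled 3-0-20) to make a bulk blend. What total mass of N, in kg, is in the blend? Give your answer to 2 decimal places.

N mass = 37%×60 + 3%×39 = 23.37 kg.

23.37 kg N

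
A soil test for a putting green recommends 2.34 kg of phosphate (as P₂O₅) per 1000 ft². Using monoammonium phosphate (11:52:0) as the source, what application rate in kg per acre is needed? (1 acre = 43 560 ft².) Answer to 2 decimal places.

196.02 kg of product per acre

Product per 1000 ft² = 2.34 / 52% = 4.5 kg.
Convert to per acre: 4.5 × 43.56 = 196.02 kg.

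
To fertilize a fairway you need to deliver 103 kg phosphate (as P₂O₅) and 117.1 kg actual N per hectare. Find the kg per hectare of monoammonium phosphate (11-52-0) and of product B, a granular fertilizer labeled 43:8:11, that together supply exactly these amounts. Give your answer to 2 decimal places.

162.58 kg monoammonium phosphate, 230.74 kg product B

Per-hectare balance (a = monoammonium phosphate, b = product B):
P₂O₅: 0.52·a + 0.08·b = 103
N: 0.11·a + 0.43·b = 117.1
Eliminate b: (row1) − 0.08/0.43·(row2) → 0.499535·a = 81.214, so a = 162.579.
Then b = (117.1 − 0.11·162.579) / 0.43 = 230.736.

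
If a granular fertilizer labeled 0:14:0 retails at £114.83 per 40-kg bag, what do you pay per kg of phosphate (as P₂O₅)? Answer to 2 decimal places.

P₂O₅ in bag = 40 × 14% = 5.6 kg.
Cost per kg P₂O₅ = £114.83 / 5.6 = £20.5054.

£20.51 per kg P₂O₅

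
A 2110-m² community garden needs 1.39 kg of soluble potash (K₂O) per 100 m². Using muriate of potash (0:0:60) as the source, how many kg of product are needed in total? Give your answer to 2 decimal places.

48.88 kg

Product per 100 m² = 1.39 / 60% = 2.31667 kg.
Total product = 2.31667 × 2110 / 100 = 48.8817 kg.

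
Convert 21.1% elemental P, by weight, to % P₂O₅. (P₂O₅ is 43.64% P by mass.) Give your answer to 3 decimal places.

%P₂O₅ = 21.1 / 0.4364 = 48.3501%.

48.350% P₂O₅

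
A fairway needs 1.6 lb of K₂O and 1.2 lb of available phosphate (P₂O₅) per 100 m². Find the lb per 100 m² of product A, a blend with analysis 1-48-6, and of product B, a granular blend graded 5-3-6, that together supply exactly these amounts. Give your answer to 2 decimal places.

Per-100 m² balance (a = product A, b = product B):
K₂O: 0.06·a + 0.06·b = 1.6
P₂O₅: 0.48·a + 0.03·b = 1.2
Eliminate b: (row1) − 0.06/0.03·(row2) → -0.9·a = -0.8, so a = 0.888889.
Then b = (1.2 − 0.48·0.888889) / 0.03 = 25.7778.

0.89 lb product A, 25.78 lb product B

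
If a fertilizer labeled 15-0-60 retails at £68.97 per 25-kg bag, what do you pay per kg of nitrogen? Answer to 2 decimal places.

£18.39 per kg N

N in bag = 25 × 15% = 3.75 kg.
Cost per kg N = £68.97 / 3.75 = £18.3920.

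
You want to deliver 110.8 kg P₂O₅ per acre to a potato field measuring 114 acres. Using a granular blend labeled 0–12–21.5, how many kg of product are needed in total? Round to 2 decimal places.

Product per acre = 110.8 / 12% = 923.333 kg.
Total product = 923.333 × 114 = 105260 kg.

105260.00 kg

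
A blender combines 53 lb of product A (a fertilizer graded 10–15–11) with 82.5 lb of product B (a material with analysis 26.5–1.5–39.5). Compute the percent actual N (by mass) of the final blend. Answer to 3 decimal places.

20.046% N

Total mass = 53 + 82.5 = 135.5 lb.
N mass = 10%×53 + 26.5%×82.5 = 27.1625 lb.
% N = 27.1625 / 135.5 = 20.0461%.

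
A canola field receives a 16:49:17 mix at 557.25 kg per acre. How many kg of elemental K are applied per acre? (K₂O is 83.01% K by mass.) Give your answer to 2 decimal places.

78.64 kg K per acre

K₂O per acre = 557.25 × 17% = 94.7325 kg.
Elemental K = 94.7325 × 0.8301 = 78.6374 kg per acre.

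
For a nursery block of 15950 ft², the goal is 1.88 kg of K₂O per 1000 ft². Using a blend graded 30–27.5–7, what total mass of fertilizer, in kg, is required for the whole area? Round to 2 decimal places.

Product per 1000 ft² = 1.88 / 7% = 26.8571 kg.
Total product = 26.8571 × 15950 / 1000 = 428.371 kg.

428.37 kg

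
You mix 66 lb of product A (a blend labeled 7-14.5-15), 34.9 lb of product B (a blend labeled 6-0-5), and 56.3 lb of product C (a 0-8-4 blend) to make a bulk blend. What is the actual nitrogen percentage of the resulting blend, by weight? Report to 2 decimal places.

Total mass = 66 + 34.9 + 56.3 = 157.2 lb.
N mass = 7%×66 + 6%×34.9 + 0%×56.3 = 6.714 lb.
% N = 6.714 / 157.2 = 4.27099%.

4.27% N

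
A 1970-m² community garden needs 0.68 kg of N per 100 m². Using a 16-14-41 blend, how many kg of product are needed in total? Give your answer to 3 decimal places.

83.725 kg

Product per 100 m² = 0.68 / 16% = 4.25 kg.
Total product = 4.25 × 1970 / 100 = 83.725 kg.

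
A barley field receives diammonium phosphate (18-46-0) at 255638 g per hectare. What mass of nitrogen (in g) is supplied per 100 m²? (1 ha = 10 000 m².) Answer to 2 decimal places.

460.15 g N per hundred sq m

nitrogen per hectare = 255638 × 18% = 46014.8 g.
Convert to per 100 m²: 46014.8 × 0.01 = 460.148 g.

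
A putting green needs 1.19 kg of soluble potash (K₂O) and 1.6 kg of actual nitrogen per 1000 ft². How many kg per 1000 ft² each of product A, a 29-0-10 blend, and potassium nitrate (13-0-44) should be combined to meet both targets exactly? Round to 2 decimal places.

4.79 kg product A, 1.62 kg potassium nitrate

With a, b = kg per 1000 ft² of product A and potassium nitrate:
K₂O: 0.1·a + 0.44·b = 1.19
N: 0.29·a + 0.13·b = 1.6
Eliminate a: (row1) − 0.1/0.29·(row2) → 0.395172·b = 0.638276, so b = 1.61518.
Back-substitute: a = (1.19 − 0.44·1.61518) / 0.1 = 4.79319.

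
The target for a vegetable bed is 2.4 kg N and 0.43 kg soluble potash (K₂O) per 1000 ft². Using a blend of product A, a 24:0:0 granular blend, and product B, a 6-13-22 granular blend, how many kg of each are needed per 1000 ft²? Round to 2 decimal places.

9.51 kg product A, 1.95 kg product B

Let a = kg of product A, b = kg of product B (per 1000 ft²).
N: 0.24·a + 0.06·b = 2.4
K₂O: 0·a + 0.22·b = 0.43
Solving simultaneously: a = 9.51136, b = 1.95455.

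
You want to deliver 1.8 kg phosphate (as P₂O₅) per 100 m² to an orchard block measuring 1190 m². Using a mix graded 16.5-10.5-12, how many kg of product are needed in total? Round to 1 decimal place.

204.0 kg

Product per 100 m² = 1.8 / 10.5% = 17.1429 kg.
Total product = 17.1429 × 1190 / 100 = 204 kg.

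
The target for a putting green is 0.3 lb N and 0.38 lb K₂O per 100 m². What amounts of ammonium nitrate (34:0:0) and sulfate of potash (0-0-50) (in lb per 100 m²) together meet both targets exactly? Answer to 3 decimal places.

With a, b = lb per 100 m² of ammonium nitrate and sulfate of potash:
N: 0.34·a + 0·b = 0.3
K₂O: 0·a + 0.5·b = 0.38
Solving simultaneously: a = 0.882353, b = 0.76.

0.882 lb ammonium nitrate, 0.760 lb sulfate of potash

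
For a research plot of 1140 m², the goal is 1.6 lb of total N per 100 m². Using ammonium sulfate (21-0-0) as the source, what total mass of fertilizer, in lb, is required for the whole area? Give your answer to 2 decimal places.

86.86 lb

Product per 100 m² = 1.6 / 21% = 7.61905 lb.
Total product = 7.61905 × 1140 / 100 = 86.8571 lb.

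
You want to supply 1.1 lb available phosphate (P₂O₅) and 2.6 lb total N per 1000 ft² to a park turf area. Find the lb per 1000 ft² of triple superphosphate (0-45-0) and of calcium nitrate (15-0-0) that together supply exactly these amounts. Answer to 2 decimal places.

Per-1000 ft² balance (a = triple superphosphate, b = calcium nitrate):
P₂O₅: 0.45·a + 0·b = 1.1
N: 0·a + 0.15·b = 2.6
Solving simultaneously: a = 2.44444, b = 17.3333.

2.44 lb triple superphosphate, 17.33 lb calcium nitrate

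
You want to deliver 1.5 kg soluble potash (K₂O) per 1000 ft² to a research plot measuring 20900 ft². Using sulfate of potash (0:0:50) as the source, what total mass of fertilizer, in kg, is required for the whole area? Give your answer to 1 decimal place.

62.7 kg

Product per 1000 ft² = 1.5 / 50% = 3 kg.
Total product = 3 × 20900 / 1000 = 62.7 kg.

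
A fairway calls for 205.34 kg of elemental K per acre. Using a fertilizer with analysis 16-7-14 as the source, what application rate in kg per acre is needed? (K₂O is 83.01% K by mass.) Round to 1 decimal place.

1766.9 kg of product per acre

As K₂O: 205.34 / 0.8301 = 247.368 kg per acre.
Product per acre = 247.368 / 14% = 1766.91 kg.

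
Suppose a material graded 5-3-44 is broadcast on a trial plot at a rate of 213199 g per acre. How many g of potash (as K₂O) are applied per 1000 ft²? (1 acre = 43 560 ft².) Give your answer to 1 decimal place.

K₂O per acre = 213199 × 44% = 93807.6 g.
Convert to per 1000 ft²: 93807.6 × 0.0229568 = 2153.53 g.

2153.5 g K₂O per thousand sq ft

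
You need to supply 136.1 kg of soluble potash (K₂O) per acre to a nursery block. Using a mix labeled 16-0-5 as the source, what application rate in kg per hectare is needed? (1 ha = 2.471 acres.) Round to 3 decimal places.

Product per acre = 136.1 / 5% = 2722 kg.
Convert to per hectare: 2722 × 2.471 = 6726.062 kg.

6726.062 kg of product per hectare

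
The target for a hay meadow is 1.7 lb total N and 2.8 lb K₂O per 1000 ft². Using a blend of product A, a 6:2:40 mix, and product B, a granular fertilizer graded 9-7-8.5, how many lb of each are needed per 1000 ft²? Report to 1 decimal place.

Per-1000 ft² balance (a = product A, b = product B):
N: 0.06·a + 0.09·b = 1.7
K₂O: 0.4·a + 0.085·b = 2.8
From row1: a = (1.7 − 0.09·b) / 0.06.
Into row2: 0.4·(1.7 − 0.09·b)/0.06 + 0.085·b = 2.8 → b = 16.5696, a = 3.47896.

3.5 lb product A, 16.6 lb product B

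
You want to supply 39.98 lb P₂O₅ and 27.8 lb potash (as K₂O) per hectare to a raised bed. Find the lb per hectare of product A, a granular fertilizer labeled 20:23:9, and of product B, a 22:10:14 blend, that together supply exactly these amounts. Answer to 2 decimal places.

Let a = lb of product A, b = lb of product B (per hectare).
P₂O₅: 0.23·a + 0.1·b = 39.98
K₂O: 0.09·a + 0.14·b = 27.8
From row1: a = (39.98 − 0.1·b) / 0.23.
Into row2: 0.09·(39.98 − 0.1·b)/0.23 + 0.14·b = 27.8 → b = 120.509, a = 121.431.

121.43 lb product A, 120.51 lb product B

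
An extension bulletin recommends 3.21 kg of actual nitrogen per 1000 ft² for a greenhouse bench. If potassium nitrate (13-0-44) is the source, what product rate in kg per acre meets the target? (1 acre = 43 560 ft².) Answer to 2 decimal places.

Product per 1000 ft² = 3.21 / 13% = 24.6923 kg.
Convert to per acre: 24.6923 × 43.56 = 1075.597 kg.

1075.60 kg of product per acre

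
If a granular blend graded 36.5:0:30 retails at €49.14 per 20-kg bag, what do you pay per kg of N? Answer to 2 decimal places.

€6.73 per kg N

N in bag = 20 × 36.5% = 7.3 kg.
Cost per kg N = €49.14 / 7.3 = €6.7315.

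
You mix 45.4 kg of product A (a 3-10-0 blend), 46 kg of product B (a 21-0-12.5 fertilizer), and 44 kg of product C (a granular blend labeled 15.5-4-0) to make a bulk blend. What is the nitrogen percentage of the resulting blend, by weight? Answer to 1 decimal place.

Total mass = 45.4 + 46 + 44 = 135.4 kg.
N mass = 3%×45.4 + 21%×46 + 15.5%×44 = 17.842 kg.
% N = 17.842 / 135.4 = 13.1773%.

13.2% N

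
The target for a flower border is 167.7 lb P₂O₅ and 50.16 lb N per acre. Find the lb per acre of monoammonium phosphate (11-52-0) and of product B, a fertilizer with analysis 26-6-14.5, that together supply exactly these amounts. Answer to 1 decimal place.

315.6 lb monoammonium phosphate, 59.4 lb product B

Let a = lb of monoammonium phosphate, b = lb of product B (per acre).
P₂O₅: 0.52·a + 0.06·b = 167.7
N: 0.11·a + 0.26·b = 50.16
From row1: a = (167.7 − 0.06·b) / 0.52.
Into row2: 0.11·(167.7 − 0.06·b)/0.52 + 0.26·b = 50.16 → b = 59.3795, a = 315.649.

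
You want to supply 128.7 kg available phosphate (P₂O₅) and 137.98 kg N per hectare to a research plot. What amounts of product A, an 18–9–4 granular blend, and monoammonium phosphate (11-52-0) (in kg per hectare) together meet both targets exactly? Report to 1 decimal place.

Let a = kg of product A, b = kg of monoammonium phosphate (per hectare).
P₂O₅: 0.09·a + 0.52·b = 128.7
N: 0.18·a + 0.11·b = 137.98
Eliminate b: (row1) − 0.52/0.11·(row2) → -0.760909·a = -523.569, so a = 688.084.
Then b = (137.98 − 0.18·688.084) / 0.11 = 128.409.

688.1 kg product A, 128.4 kg monoammonium phosphate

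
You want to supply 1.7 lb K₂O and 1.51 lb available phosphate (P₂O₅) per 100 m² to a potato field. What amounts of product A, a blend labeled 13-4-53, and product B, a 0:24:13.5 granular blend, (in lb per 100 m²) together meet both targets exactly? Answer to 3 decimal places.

1.676 lb product A, 6.012 lb product B

Per-100 m² balance (a = product A, b = product B):
K₂O: 0.53·a + 0.135·b = 1.7
P₂O₅: 0.04·a + 0.24·b = 1.51
From row1: a = (1.7 − 0.135·b) / 0.53.
Into row2: 0.04·(1.7 − 0.135·b)/0.53 + 0.24·b = 1.51 → b = 6.01232, a = 1.67611.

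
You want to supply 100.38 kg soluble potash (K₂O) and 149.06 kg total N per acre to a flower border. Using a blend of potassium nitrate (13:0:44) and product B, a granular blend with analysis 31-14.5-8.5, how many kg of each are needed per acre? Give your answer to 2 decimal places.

With a, b = kg per acre of potassium nitrate and product B:
K₂O: 0.44·a + 0.085·b = 100.38
N: 0.13·a + 0.31·b = 149.06
Eliminate b: (row1) − 0.085/0.31·(row2) → 0.404355·a = 59.5087, so a = 147.1695.
Then b = (149.06 − 0.13·147.1695) / 0.31 = 419.122.

147.17 kg potassium nitrate, 419.12 kg product B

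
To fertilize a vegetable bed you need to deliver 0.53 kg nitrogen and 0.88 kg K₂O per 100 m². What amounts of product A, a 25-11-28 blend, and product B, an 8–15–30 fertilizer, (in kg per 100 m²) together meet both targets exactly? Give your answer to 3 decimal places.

Per-100 m² balance (a = product A, b = product B):
N: 0.25·a + 0.08·b = 0.53
K₂O: 0.28·a + 0.3·b = 0.88
Eliminate a: (row1) − 0.25/0.28·(row2) → -0.187857·b = -0.255714, so b = 1.36122.
Back-substitute: a = (0.53 − 0.08·1.36122) / 0.25 = 1.68441.

1.684 kg product A, 1.361 kg product B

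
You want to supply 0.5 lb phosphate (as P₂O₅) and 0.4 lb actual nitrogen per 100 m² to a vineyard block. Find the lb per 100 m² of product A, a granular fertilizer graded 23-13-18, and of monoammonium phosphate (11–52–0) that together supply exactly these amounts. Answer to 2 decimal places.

With a, b = lb per 100 m² of product A and monoammonium phosphate:
P₂O₅: 0.13·a + 0.52·b = 0.5
N: 0.23·a + 0.11·b = 0.4
From row1: a = (0.5 − 0.52·b) / 0.13.
Into row2: 0.23·(0.5 − 0.52·b)/0.13 + 0.11·b = 0.4 → b = 0.598291, a = 1.45299.

1.45 lb product A, 0.60 lb monoammonium phosphate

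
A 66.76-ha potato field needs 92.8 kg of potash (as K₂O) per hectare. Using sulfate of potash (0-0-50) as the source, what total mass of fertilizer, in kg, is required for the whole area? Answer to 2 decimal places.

12390.66 kg

Product per hectare = 92.8 / 50% = 185.6 kg.
Total product = 185.6 × 66.76 = 12390.656 kg.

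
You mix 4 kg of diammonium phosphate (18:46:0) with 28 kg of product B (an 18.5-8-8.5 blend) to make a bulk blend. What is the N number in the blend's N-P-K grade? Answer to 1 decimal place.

Total mass = 4 + 28 = 32 kg.
N mass = 18%×4 + 18.5%×28 = 5.9 kg.
% N = 5.9 / 32 = 18.4375%.

18.4% N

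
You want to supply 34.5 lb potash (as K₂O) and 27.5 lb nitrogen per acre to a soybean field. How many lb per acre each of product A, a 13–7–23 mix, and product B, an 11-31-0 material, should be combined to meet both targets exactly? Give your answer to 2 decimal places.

150.00 lb product A, 72.73 lb product B

Let a = lb of product A, b = lb of product B (per acre).
K₂O: 0.23·a + 0·b = 34.5
N: 0.13·a + 0.11·b = 27.5
Eliminate b: (row1) − 0/0.11·(row2) → 0.23·a = 34.5, so a = 150.
Then b = (27.5 − 0.13·150) / 0.11 = 72.7273.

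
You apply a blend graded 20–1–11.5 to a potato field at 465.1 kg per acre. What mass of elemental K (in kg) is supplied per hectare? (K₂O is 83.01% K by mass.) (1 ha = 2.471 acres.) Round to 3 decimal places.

K₂O per acre = 465.1 × 11.5% = 53.4865 kg.
Elemental K = 53.4865 × 0.8301 = 44.3991 kg per acre.
Convert to per hectare: 44.3991 × 2.471 = 109.7103 kg.

109.710 kg K per hectare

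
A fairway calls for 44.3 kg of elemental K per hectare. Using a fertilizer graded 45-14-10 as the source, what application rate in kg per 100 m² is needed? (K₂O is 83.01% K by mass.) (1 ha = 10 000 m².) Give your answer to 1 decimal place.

As K₂O: 44.3 / 0.8301 = 53.3671 kg per hectare.
Product per hectare = 53.3671 / 10% = 533.671 kg.
Convert to per 100 m²: 533.671 × 0.01 = 5.33671 kg.

5.3 kg of product per hundred sq m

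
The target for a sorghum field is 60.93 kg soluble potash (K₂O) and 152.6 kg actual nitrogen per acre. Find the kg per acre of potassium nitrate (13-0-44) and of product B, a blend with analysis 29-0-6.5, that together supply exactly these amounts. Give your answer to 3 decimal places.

65.050 kg potassium nitrate, 497.047 kg product B

Let a = kg of potassium nitrate, b = kg of product B (per acre).
K₂O: 0.44·a + 0.065·b = 60.93
N: 0.13·a + 0.29·b = 152.6
Solving simultaneously: a = 65.0499, b = 497.0466.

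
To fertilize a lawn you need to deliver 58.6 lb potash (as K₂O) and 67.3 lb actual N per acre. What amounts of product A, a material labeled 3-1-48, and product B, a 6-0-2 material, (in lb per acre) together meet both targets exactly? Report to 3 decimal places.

With a, b = lb per acre of product A and product B:
K₂O: 0.48·a + 0.02·b = 58.6
N: 0.03·a + 0.06·b = 67.3
Solving simultaneously: a = 76.9504, b = 1083.19149.

76.950 lb product A, 1083.191 lb product B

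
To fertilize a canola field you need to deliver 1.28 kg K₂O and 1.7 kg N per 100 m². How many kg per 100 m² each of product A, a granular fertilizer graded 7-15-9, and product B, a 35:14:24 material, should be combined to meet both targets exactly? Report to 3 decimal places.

2.721 kg product A, 4.313 kg product B

With a, b = kg per 100 m² of product A and product B:
K₂O: 0.09·a + 0.24·b = 1.28
N: 0.07·a + 0.35·b = 1.7
Eliminate b: (row1) − 0.24/0.35·(row2) → 0.042·a = 0.114286, so a = 2.72109.
Then b = (1.7 − 0.07·2.72109) / 0.35 = 4.31293.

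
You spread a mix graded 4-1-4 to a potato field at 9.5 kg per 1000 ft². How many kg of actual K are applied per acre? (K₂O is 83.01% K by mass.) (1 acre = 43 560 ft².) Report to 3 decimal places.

K₂O per 1000 ft² = 9.5 × 4% = 0.38 kg.
Elemental K = 0.38 × 0.8301 = 0.315438 kg per 1000 ft².
Convert to per acre: 0.315438 × 43.56 = 13.74048 kg.

13.740 kg K per acre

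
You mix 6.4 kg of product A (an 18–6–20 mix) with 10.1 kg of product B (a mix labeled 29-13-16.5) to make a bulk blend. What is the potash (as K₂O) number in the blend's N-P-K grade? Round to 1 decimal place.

17.9% K₂O

Total mass = 6.4 + 10.1 = 16.5 kg.
K₂O mass = 20%×6.4 + 16.5%×10.1 = 2.9465 kg.
% K₂O = 2.9465 / 16.5 = 17.8576%.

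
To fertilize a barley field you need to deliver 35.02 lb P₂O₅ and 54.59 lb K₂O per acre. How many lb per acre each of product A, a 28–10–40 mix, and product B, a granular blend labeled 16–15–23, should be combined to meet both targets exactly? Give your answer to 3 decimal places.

3.619 lb product A, 231.054 lb product B

With a, b = lb per acre of product A and product B:
P₂O₅: 0.1·a + 0.15·b = 35.02
K₂O: 0.4·a + 0.23·b = 54.59
Eliminate b: (row1) − 0.15/0.23·(row2) → -0.16087·a = -0.582174, so a = 3.61892.
Then b = (54.59 − 0.4·3.61892) / 0.23 = 231.0541.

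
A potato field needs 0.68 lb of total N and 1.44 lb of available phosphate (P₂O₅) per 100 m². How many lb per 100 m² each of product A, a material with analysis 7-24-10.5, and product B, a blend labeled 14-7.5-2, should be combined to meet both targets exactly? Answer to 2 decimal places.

With a, b = lb per 100 m² of product A and product B:
N: 0.07·a + 0.14·b = 0.68
P₂O₅: 0.24·a + 0.075·b = 1.44
Eliminate b: (row1) − 0.14/0.075·(row2) → -0.378·a = -2.008, so a = 5.31217.
Then b = (1.44 − 0.24·5.31217) / 0.075 = 2.20106.

5.31 lb product A, 2.20 lb product B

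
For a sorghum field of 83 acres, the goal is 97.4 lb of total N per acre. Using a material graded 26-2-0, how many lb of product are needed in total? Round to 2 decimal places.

Product per acre = 97.4 / 26% = 374.615 lb.
Total product = 374.615 × 83 = 31093.077 lb.

31093.08 lb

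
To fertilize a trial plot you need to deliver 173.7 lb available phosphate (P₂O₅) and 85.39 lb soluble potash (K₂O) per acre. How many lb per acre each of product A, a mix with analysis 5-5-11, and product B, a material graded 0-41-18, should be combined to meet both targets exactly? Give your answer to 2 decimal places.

103.71 lb product A, 411.01 lb product B

Let a = lb of product A, b = lb of product B (per acre).
P₂O₅: 0.05·a + 0.41·b = 173.7
K₂O: 0.11·a + 0.18·b = 85.39
Eliminate b: (row1) − 0.41/0.18·(row2) → -0.200556·a = -20.7994, so a = 103.709.
Then b = (85.39 − 0.11·103.709) / 0.18 = 411.011.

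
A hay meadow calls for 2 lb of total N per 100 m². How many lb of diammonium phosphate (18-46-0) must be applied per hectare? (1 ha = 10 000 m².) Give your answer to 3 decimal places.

Product per 100 m² = 2 / 18% = 11.1111 lb.
Convert to per hectare: 11.1111 × 100 = 1111.1111 lb.

1111.111 lb of product per hectare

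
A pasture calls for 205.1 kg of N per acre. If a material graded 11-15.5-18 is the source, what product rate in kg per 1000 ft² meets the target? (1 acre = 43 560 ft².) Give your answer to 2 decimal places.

Product per acre = 205.1 / 11% = 1864.55 kg.
Convert to per 1000 ft²: 1864.55 × 0.0229568 = 42.8041 kg.

42.80 kg of product per thousand sq ft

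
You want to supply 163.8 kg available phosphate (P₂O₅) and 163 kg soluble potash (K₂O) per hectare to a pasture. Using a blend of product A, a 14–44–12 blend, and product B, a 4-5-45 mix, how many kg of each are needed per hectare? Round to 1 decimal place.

With a, b = kg per hectare of product A and product B:
P₂O₅: 0.44·a + 0.05·b = 163.8
K₂O: 0.12·a + 0.45·b = 163
Eliminate b: (row1) − 0.05/0.45·(row2) → 0.426667·a = 145.689, so a = 341.458.
Then b = (163 − 0.12·341.458) / 0.45 = 271.167.

341.5 kg product A, 271.2 kg product B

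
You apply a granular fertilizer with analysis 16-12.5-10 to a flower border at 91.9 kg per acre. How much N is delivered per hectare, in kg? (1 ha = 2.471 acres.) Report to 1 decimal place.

36.3 kg N per hectare

nitrogen per acre = 91.9 × 16% = 14.704 kg.
Convert to per hectare: 14.704 × 2.471 = 36.3336 kg.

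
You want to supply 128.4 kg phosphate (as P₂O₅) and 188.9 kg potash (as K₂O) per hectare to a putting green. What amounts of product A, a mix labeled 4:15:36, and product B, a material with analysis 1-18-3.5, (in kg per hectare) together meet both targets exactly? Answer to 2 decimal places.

495.52 kg product A, 300.40 kg product B

Let a = kg of product A, b = kg of product B (per hectare).
P₂O₅: 0.15·a + 0.18·b = 128.4
K₂O: 0.36·a + 0.035·b = 188.9
Solving simultaneously: a = 495.516, b = 300.403.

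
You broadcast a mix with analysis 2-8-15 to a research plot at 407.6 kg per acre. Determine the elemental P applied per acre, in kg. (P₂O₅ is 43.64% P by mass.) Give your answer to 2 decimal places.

14.23 kg P per acre

P₂O₅ per acre = 407.6 × 8% = 32.608 kg.
Elemental P = 32.608 × 0.4364 = 14.2301 kg per acre.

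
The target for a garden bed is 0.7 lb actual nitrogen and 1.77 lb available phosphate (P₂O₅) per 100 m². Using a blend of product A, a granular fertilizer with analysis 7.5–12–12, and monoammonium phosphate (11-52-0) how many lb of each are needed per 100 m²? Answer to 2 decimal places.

6.56 lb product A, 1.89 lb monoammonium phosphate

Per-100 m² balance (a = product A, b = monoammonium phosphate):
N: 0.075·a + 0.11·b = 0.7
P₂O₅: 0.12·a + 0.52·b = 1.77
Eliminate a: (row1) − 0.075/0.12·(row2) → -0.215·b = -0.40625, so b = 1.88953.
Back-substitute: a = (0.7 − 0.11·1.88953) / 0.075 = 6.56202.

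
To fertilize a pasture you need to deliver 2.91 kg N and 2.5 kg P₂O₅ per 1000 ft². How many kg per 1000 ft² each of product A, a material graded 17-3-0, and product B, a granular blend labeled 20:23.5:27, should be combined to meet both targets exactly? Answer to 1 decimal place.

Per-1000 ft² balance (a = product A, b = product B):
N: 0.17·a + 0.2·b = 2.91
P₂O₅: 0.03·a + 0.235·b = 2.5
From row1: a = (2.91 − 0.2·b) / 0.17.
Into row2: 0.03·(2.91 − 0.2·b)/0.17 + 0.235·b = 2.5 → b = 9.94698, a = 5.41532.

5.4 kg product A, 9.9 kg product B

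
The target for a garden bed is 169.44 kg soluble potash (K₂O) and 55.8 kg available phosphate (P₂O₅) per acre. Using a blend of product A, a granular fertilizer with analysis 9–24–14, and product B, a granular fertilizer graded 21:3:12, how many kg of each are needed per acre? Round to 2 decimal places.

Let a = kg of product A, b = kg of product B (per acre).
K₂O: 0.14·a + 0.12·b = 169.44
P₂O₅: 0.24·a + 0.03·b = 55.8
Eliminate b: (row1) − 0.12/0.03·(row2) → -0.82·a = -53.76, so a = 65.561.
Then b = (55.8 − 0.24·65.561) / 0.03 = 1335.512.

65.56 kg product A, 1335.51 kg product B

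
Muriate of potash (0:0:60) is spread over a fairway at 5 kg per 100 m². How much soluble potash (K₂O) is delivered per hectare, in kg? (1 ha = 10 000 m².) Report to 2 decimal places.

K₂O per 100 m² = 5 × 60% = 3 kg.
Convert to per hectare: 3 × 100 = 300 kg.

300.00 kg K₂O per hectare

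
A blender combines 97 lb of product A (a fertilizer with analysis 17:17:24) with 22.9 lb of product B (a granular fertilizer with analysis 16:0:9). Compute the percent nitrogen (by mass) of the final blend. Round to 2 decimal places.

16.81% N

Total mass = 97 + 22.9 = 119.9 lb.
N mass = 17%×97 + 16%×22.9 = 20.154 lb.
% N = 20.154 / 119.9 = 16.809%.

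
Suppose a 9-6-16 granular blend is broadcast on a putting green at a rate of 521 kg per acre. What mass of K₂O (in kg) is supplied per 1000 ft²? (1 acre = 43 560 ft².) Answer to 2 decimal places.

1.91 kg K₂O per thousand sq ft

K₂O per acre = 521 × 16% = 83.36 kg.
Convert to per 1000 ft²: 83.36 × 0.0229568 = 1.91368 kg.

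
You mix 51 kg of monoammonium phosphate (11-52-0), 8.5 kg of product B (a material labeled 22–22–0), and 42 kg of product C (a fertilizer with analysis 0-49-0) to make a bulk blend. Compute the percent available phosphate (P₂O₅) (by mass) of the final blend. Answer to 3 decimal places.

48.246% P₂O₅

Total mass = 51 + 8.5 + 42 = 101.5 kg.
P₂O₅ mass = 52%×51 + 22%×8.5 + 49%×42 = 48.97 kg.
% P₂O₅ = 48.97 / 101.5 = 48.2463%.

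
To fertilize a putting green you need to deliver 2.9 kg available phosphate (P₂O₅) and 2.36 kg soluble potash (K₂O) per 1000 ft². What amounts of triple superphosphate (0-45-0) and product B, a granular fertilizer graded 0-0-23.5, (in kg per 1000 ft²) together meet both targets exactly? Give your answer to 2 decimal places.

Let a = kg of triple superphosphate, b = kg of product B (per 1000 ft²).
P₂O₅: 0.45·a + 0·b = 2.9
K₂O: 0·a + 0.235·b = 2.36
Solving simultaneously: a = 6.44444, b = 10.0426.

6.44 kg triple superphosphate, 10.04 kg product B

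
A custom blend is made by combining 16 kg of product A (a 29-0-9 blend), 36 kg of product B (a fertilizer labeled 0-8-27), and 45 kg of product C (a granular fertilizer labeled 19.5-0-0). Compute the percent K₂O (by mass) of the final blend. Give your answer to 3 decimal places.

Total mass = 16 + 36 + 45 = 97 kg.
K₂O mass = 9%×16 + 27%×36 + 0%×45 = 11.16 kg.
% K₂O = 11.16 / 97 = 11.5052%.

11.505% K₂O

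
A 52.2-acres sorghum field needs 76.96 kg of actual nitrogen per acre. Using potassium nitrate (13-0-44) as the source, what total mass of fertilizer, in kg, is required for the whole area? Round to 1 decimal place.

Product per acre = 76.96 / 13% = 592 kg.
Total product = 592 × 52.2 = 30902.4 kg.

30902.4 kg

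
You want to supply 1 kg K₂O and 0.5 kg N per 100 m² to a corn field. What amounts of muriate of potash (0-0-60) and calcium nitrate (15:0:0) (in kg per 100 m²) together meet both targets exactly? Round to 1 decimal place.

With a, b = kg per 100 m² of muriate of potash and calcium nitrate:
K₂O: 0.6·a + 0·b = 1
N: 0·a + 0.15·b = 0.5
Solving simultaneously: a = 1.66667, b = 3.33333.

1.7 kg muriate of potash, 3.3 kg calcium nitrate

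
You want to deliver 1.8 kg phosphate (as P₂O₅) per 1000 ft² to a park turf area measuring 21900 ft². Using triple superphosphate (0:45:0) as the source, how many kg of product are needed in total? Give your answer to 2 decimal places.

Product per 1000 ft² = 1.8 / 45% = 4 kg.
Total product = 4 × 21900 / 1000 = 87.6 kg.

87.60 kg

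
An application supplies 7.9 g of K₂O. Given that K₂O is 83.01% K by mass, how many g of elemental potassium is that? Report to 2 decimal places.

6.56 g K

K = 7.9 × 0.8301 = 6.55779 g.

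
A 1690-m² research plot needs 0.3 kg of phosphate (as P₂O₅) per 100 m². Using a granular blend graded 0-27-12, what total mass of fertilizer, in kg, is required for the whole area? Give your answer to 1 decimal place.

18.8 kg

Product per 100 m² = 0.3 / 27% = 1.11111 kg.
Total product = 1.11111 × 1690 / 100 = 18.7778 kg.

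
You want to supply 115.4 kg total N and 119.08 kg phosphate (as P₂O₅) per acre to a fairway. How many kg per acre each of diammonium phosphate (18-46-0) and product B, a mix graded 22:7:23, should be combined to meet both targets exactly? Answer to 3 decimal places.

Let a = kg of diammonium phosphate, b = kg of product B (per acre).
N: 0.18·a + 0.22·b = 115.4
P₂O₅: 0.46·a + 0.07·b = 119.08
From row1: a = (115.4 − 0.22·b) / 0.18.
Into row2: 0.46·(115.4 − 0.22·b)/0.18 + 0.07·b = 119.08 → b = 357.21896, a = 204.5102.

204.510 kg diammonium phosphate, 357.219 kg product B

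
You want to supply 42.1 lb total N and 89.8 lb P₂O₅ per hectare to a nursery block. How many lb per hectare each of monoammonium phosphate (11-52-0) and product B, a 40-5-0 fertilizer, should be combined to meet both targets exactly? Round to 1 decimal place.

167.0 lb monoammonium phosphate, 59.3 lb product B

With a, b = lb per hectare of monoammonium phosphate and product B:
N: 0.11·a + 0.4·b = 42.1
P₂O₅: 0.52·a + 0.05·b = 89.8
Eliminate a: (row1) − 0.11/0.52·(row2) → 0.389423·b = 23.1038, so b = 59.3284.
Back-substitute: a = (42.1 − 0.4·59.3284) / 0.11 = 166.988.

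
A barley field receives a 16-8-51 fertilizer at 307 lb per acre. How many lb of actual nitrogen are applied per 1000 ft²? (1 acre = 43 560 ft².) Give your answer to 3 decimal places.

nitrogen per acre = 307 × 16% = 49.12 lb.
Convert to per 1000 ft²: 49.12 × 0.0229568 = 1.12764 lb.

1.128 lb N per thousand sq ft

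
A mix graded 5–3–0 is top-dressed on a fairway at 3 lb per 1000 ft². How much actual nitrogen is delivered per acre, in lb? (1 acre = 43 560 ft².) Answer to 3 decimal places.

nitrogen per 1000 ft² = 3 × 5% = 0.15 lb.
Convert to per acre: 0.15 × 43.56 = 6.534 lb.

6.534 lb N per acre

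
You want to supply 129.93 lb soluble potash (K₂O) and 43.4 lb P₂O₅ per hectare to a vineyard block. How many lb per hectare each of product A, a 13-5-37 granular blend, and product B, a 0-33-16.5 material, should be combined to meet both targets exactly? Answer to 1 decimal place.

Per-hectare balance (a = product A, b = product B):
K₂O: 0.37·a + 0.165·b = 129.93
P₂O₅: 0.05·a + 0.33·b = 43.4
Solving simultaneously: a = 313.71, b = 83.9833.

313.7 lb product A, 84.0 lb product B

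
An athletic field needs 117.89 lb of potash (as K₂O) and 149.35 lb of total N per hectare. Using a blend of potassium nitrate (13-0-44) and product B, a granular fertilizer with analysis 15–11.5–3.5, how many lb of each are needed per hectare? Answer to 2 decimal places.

202.71 lb potassium nitrate, 819.99 lb product B

Per-hectare balance (a = potassium nitrate, b = product B):
K₂O: 0.44·a + 0.035·b = 117.89
N: 0.13·a + 0.15·b = 149.35
Eliminate a: (row1) − 0.44/0.13·(row2) → -0.472692·b = -387.602, so b = 819.989.
Back-substitute: a = (117.89 − 0.035·819.989) / 0.44 = 202.705.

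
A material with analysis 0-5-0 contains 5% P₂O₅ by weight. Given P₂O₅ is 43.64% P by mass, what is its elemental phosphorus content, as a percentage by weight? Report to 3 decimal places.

%P = 5 × 0.4364 = 2.182%.

2.182% P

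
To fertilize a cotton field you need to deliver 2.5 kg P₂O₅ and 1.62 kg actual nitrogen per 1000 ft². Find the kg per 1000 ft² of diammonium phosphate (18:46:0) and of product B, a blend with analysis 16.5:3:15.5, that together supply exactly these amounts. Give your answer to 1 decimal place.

5.2 kg diammonium phosphate, 4.2 kg product B

Let a = kg of diammonium phosphate, b = kg of product B (per 1000 ft²).
P₂O₅: 0.46·a + 0.03·b = 2.5
N: 0.18·a + 0.165·b = 1.62
Eliminate a: (row1) − 0.46/0.18·(row2) → -0.391667·b = -1.64, so b = 4.18723.
Back-substitute: a = (2.5 − 0.03·4.18723) / 0.46 = 5.1617.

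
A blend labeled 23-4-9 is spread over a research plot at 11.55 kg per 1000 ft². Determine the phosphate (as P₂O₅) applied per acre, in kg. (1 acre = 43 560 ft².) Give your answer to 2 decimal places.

20.12 kg P₂O₅ per acre

P₂O₅ per 1000 ft² = 11.55 × 4% = 0.462 kg.
Convert to per acre: 0.462 × 43.56 = 20.1247 kg.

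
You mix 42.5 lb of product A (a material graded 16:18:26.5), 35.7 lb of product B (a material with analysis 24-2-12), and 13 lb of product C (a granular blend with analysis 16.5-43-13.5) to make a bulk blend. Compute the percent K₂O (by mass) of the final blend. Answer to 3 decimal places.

Total mass = 42.5 + 35.7 + 13 = 91.2 lb.
K₂O mass = 26.5%×42.5 + 12%×35.7 + 13.5%×13 = 17.3015 lb.
% K₂O = 17.3015 / 91.2 = 18.9709%.

18.971% K₂O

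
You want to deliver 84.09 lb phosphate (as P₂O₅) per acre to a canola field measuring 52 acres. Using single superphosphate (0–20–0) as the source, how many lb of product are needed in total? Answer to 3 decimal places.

21863.400 lb

Product per acre = 84.09 / 20% = 420.45 lb.
Total product = 420.45 × 52 = 21863.4 lb.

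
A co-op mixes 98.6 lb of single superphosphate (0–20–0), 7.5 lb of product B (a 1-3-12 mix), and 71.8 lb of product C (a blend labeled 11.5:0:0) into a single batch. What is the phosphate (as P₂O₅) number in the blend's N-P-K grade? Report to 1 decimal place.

Total mass = 98.6 + 7.5 + 71.8 = 177.9 lb.
P₂O₅ mass = 20%×98.6 + 3%×7.5 + 0%×71.8 = 19.945 lb.
% P₂O₅ = 19.945 / 177.9 = 11.2114%.

11.2% P₂O₅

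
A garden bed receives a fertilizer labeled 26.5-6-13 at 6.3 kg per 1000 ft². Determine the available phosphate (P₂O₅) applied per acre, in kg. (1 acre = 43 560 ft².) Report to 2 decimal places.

P₂O₅ per 1000 ft² = 6.3 × 6% = 0.378 kg.
Convert to per acre: 0.378 × 43.56 = 16.4657 kg.

16.47 kg P₂O₅ per acre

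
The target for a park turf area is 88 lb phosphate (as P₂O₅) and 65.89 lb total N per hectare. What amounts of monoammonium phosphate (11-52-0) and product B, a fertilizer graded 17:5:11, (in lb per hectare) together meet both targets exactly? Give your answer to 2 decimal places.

140.72 lb monoammonium phosphate, 296.54 lb product B

With a, b = lb per hectare of monoammonium phosphate and product B:
P₂O₅: 0.52·a + 0.05·b = 88
N: 0.11·a + 0.17·b = 65.89
Solving simultaneously: a = 140.718, b = 296.536.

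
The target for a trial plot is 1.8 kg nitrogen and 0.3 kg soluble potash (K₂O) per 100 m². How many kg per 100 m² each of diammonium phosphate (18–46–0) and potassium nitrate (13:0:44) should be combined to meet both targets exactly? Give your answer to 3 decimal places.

9.508 kg diammonium phosphate, 0.682 kg potassium nitrate

Let a = kg of diammonium phosphate, b = kg of potassium nitrate (per 100 m²).
N: 0.18·a + 0.13·b = 1.8
K₂O: 0·a + 0.44·b = 0.3
Solving simultaneously: a = 9.50758, b = 0.681818.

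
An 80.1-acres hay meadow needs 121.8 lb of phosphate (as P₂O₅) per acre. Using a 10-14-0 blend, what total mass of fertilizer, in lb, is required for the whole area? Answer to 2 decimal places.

Product per acre = 121.8 / 14% = 870 lb.
Total product = 870 × 80.1 = 69687 lb.

69687.00 lb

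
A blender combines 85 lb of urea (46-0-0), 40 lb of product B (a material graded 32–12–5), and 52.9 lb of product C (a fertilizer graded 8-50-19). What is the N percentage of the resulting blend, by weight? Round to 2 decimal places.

31.55% N

Total mass = 85 + 40 + 52.9 = 177.9 lb.
N mass = 46%×85 + 32%×40 + 8%×52.9 = 56.132 lb.
% N = 56.132 / 177.9 = 31.5526%.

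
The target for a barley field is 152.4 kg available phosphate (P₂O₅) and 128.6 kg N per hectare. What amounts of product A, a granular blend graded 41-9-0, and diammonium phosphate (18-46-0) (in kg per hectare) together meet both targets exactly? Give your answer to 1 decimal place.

With a, b = kg per hectare of product A and diammonium phosphate:
P₂O₅: 0.09·a + 0.46·b = 152.4
N: 0.41·a + 0.18·b = 128.6
Eliminate b: (row1) − 0.46/0.18·(row2) → -0.957778·a = -176.244, so a = 184.014.
Then b = (128.6 − 0.41·184.014) / 0.18 = 295.302.

184.0 kg product A, 295.3 kg diammonium phosphate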